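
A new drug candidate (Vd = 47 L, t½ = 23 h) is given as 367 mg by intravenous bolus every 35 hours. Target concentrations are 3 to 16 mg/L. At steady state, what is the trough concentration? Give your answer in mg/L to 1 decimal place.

Over one 35-h interval, 35/23 ≈ 1.5217 half-lives elapse, leaving f ≈ 0.3483 of each dose.
At steady state, accumulation factor R = 1/(1 − e^(−kτ)) ≈ 1.5344.
Single-dose peak C₀ = D/Vd = 367/47 ≈ 7.809 mg/L.
Steady-state peak Cmax,ss = C₀·R ≈ 7.809 × 1.5344 ≈ 11.982 mg/L.
Steady-state trough Cmin,ss = Cmax,ss·f ≈ 11.982 × 0.3483 ≈ 4.173 mg/L.
Trough 4.2 mg/L vs MEC 3 mg/L: adequate.

4.2 mg/L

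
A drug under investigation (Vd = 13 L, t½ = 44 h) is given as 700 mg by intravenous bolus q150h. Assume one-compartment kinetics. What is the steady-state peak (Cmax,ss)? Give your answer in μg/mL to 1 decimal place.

Over one 150-h interval, 150/44 ≈ 3.4091 half-lives elapse, leaving f ≈ 0.0941 of each dose.
Accumulation ratio R = 1/(1 − f) ≈ 1/0.9059 ≈ 1.1039.
Single-dose peak C₀ = D/Vd = 700/13 ≈ 53.846 μg/mL.
Steady-state peak Cmax,ss = C₀·R ≈ 53.846 × 1.1039 ≈ 59.441 μg/mL.

59.4 μg/mL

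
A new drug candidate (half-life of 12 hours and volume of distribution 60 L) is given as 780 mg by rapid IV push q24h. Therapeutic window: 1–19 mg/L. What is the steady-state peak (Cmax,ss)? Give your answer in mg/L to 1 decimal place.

τ = 24 h = 2 half-lives, so f = (1/2)^2 = 0.25.
Accumulation ratio R = 1/(1 − f) = 1/0.75 = 4/3.
Single-dose peak C₀ = D/Vd = 780/60 = 13 mg/L.
Steady-state peak Cmax,ss = C₀·R = 13 × 4/3 ≈ 17.333 mg/L.
Peak 17.3 mg/L vs MTC 19 mg/L: below toxic threshold.

17.3 mg/L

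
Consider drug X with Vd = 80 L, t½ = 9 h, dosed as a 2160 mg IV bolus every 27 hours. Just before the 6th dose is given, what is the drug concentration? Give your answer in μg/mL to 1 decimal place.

3.9 μg/mL

f = (1/2)^(τ/t½) = (1/2)^(27/9) ≈ 0.1250.
C₀ = D/Vd = 2160/80 ≈ 27.000 μg/mL.
Before the 6th dose, 5 doses have been given. Superposition: Cmin = C₀·(f + f² + … + f^5).
≈ 27.000 × (0.1250 + 0.0156 + 0.0020 + 0.0002 + 0.0000) ≈ 27.000 × 0.1428 ≈ 3.856 μg/mL.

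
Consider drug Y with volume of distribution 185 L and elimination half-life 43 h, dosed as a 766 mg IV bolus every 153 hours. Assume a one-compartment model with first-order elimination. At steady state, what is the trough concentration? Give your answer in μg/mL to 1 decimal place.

Over one 153-h interval, 153/43 ≈ 3.5581 half-lives elapse, leaving f ≈ 0.0849 of each dose.
Single-dose peak C₀ = D/Vd = 766/185 ≈ 4.141 μg/mL.
Steady-state trough Cmin,ss = C₀·f/(1−f) ≈ 4.141 × 0.0849/0.9151 ≈ 0.384 μg/mL.

0.4 μg/mL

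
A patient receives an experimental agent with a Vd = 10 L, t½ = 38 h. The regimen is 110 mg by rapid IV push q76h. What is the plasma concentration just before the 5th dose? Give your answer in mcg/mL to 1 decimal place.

3.7 mcg/mL

f = (1/2)^(τ/t½) = (1/2)^(76/38) ≈ 0.2500.
C₀ = D/Vd = 110/10 ≈ 11.000 mcg/mL.
Before the 5th dose, 4 doses have been given. Superposition: Cmin = C₀·(f + f² + … + f^4).
≈ 11.000 × (0.2500 + 0.0625 + 0.0156 + 0.0039) ≈ 11.000 × 0.3320 ≈ 3.652 mcg/mL.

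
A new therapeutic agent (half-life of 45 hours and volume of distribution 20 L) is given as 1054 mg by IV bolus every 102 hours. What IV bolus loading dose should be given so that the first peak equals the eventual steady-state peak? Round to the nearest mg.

f = (1/2)^(102/45) ≈ 0.207809; accumulation ratio R = 1/(1−f) ≈ 1.26232.
Loading dose to hit Cmax,ss on first dose: D_load = D_maint·R ≈ 1054 × 1.26232 ≈ 1330.49 mg.

1330 mg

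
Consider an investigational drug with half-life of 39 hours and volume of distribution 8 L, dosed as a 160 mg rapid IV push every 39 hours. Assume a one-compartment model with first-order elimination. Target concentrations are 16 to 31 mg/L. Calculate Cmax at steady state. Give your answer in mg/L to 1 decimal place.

τ = 39 h = 1 half-life, so f = (1/2)^1 = 0.5.
At steady state, R = 1/(1 − 0.5) = 2/1.
Single-dose peak C₀ = D/Vd = 160/8 = 20 mg/L.
Steady-state peak Cmax,ss = C₀·R = 20 × 2/1 ≈ 40.000 mg/L.
Peak 40.0 mg/L vs MTC 31 mg/L: exceeds toxic threshold.

40.0 mg/L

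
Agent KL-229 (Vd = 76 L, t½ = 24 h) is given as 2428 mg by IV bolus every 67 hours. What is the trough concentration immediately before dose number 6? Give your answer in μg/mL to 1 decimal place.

f = (1/2)^(τ/t½) = (1/2)^(67/24) ≈ 0.1444.
C₀ = D/Vd = 2428/76 ≈ 31.947 μg/mL.
Before the 6th dose, 5 doses have been given. Superposition: Cmin = C₀·(f + f² + … + f^5).
≈ 31.947 × (0.1444 + 0.0209 + 0.0030 + 0.0004 + 0.0001) ≈ 31.947 × 0.1688 ≈ 5.393 μg/mL.

5.4 μg/mL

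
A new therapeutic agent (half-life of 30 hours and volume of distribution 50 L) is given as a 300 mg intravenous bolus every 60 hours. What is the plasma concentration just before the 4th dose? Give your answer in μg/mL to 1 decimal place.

f = (1/2)^(τ/t½) = (1/2)^(60/30) ≈ 0.2500.
C₀ = D/Vd = 300/50 ≈ 6.000 μg/mL.
Before the 4th dose, 3 doses have been given. Superposition: Cmin = C₀·(f + f² + … + f^3).
≈ 6.000 × (0.2500 + 0.0625 + 0.0156) ≈ 6.000 × 0.3281 ≈ 1.969 μg/mL.

2.0 μg/mL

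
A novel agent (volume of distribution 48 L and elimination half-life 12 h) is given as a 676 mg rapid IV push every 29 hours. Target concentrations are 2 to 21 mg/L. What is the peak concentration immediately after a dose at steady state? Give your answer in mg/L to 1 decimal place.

τ/t½ = 29/12 ≈ 2.4167, so fraction remaining f = (1/2)^(29/12) ≈ 0.1873.
At steady state, accumulation factor R = 1/(1 − e^(−kτ)) ≈ 1.2305.
Single-dose peak C₀ = D/Vd = 676/48 ≈ 14.083 mg/L.
Steady-state peak Cmax,ss = C₀·R ≈ 14.083 × 1.2305 ≈ 17.329 mg/L.
Peak 17.3 mg/L vs MTC 21 mg/L: below toxic threshold.

17.3 mg/L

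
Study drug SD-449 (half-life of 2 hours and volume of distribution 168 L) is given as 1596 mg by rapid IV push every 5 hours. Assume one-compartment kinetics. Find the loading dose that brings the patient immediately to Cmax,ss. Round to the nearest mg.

1939 mg

f = (1/2)^(5/2) ≈ 0.176777; accumulation ratio R = 1/(1−f) ≈ 1.21474.
Loading dose to hit Cmax,ss on first dose: D_load = D_maint·R ≈ 1596 × 1.21474 ≈ 1938.73 mg.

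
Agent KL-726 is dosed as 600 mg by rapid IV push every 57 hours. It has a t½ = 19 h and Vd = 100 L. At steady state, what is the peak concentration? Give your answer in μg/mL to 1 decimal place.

6.9 μg/mL

τ = 57 h = 3 half-lives, so f = (1/2)^3 = 0.125.
At steady state, R = 1/(1 − 0.125) = 8/7.
Single-dose peak C₀ = D/Vd = 600/100 = 6 μg/mL.
Steady-state peak Cmax,ss = C₀·R = 6 × 8/7 ≈ 6.857 μg/mL.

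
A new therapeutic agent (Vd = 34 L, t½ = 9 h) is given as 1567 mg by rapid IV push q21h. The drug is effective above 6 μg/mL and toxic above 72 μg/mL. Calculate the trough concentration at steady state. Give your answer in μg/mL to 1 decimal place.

Over one 21-h interval, 21/9 ≈ 2.3333 half-lives elapse, leaving f ≈ 0.1984 of each dose.
Accumulation ratio R = 1/(1 − f) ≈ 1/0.8016 ≈ 1.2475.
Each bolus raises the concentration by D/Vd = 1567/34 ≈ 46.088 μg/mL.
Steady-state peak Cmax,ss = C₀·R ≈ 46.088 × 1.2475 ≈ 57.495 μg/mL.
Steady-state trough Cmin,ss = Cmax,ss·f ≈ 57.495 × 0.1984 ≈ 11.407 μg/mL.
Trough 11.4 μg/mL vs MEC 6 μg/mL: adequate.

11.4 μg/mL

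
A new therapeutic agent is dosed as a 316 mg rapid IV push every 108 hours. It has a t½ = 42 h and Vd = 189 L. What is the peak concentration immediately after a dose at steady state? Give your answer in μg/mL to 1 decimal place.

2.0 μg/mL

τ/t½ = 108/42 ≈ 2.5714, so fraction remaining f = (1/2)^(108/42) ≈ 0.1682.
Accumulation ratio R = 1/(1 − f) ≈ 1/0.8318 ≈ 1.2022.
Each bolus raises the concentration by D/Vd = 316/189 ≈ 1.672 μg/mL.
Steady-state peak Cmax,ss = C₀·R ≈ 1.672 × 1.2022 ≈ 2.010 μg/mL.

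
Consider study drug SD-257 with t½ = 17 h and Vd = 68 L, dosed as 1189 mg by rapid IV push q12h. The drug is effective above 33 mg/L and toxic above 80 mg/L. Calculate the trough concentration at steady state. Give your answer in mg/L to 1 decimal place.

27.7 mg/L

k = ln2/t½ = ln2/17 ≈ 0.040773 h⁻¹; fraction remaining f = e^(−kτ) = e^(−0.040773×12) ≈ 0.6131.
Accumulation ratio R = 1/(1 − f) ≈ 1/0.3869 ≈ 2.5846.
Single-dose peak C₀ = D/Vd = 1189/68 ≈ 17.485 mg/L.
Cmax,ss = C₀/(1 − f) ≈ 17.485/0.3869 ≈ 45.193 mg/L.
One interval later, Cmin,ss = Cmax,ss·e^(−kτ) ≈ 45.193 × 0.6131 ≈ 27.708 mg/L.
Trough 27.7 mg/L vs MEC 33 mg/L: subtherapeutic.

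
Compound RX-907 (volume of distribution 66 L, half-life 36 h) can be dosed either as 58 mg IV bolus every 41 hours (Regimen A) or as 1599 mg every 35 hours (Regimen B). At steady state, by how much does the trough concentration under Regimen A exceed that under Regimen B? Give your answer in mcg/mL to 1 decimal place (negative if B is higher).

-24.5 mcg/mL

Regimen A: f = (1/2)^(41/36) ≈ 0.4541; Cmin,ss = (58/66)·f/(1−f) ≈ 0.731 mcg/mL.
Regimen B: f = (1/2)^(35/36) ≈ 0.5097; Cmin,ss = (1599/66)·f/(1−f) ≈ 25.186 mcg/mL.
Difference ≈ 0.731 − 25.186 ≈ -24.455 mcg/mL.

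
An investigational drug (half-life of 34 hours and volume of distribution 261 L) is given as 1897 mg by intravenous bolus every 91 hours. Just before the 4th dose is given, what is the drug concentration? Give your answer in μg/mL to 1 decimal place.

f = (1/2)^(τ/t½) = (1/2)^(91/34) ≈ 0.1564.
C₀ = D/Vd = 1897/261 ≈ 7.268 μg/mL.
Before the 4th dose, 3 doses have been given. Superposition: Cmin = C₀·(f + f² + … + f^3).
≈ 7.268 × (0.1564 + 0.0245 + 0.0038) ≈ 7.268 × 0.1847 ≈ 1.342 μg/mL.

1.3 μg/mL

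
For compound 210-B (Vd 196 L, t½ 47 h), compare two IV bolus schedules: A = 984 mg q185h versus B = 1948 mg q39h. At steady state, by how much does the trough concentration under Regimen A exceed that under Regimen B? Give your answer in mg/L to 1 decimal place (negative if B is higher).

-12.4 mg/L

Regimen A: f = (1/2)^(185/47) ≈ 0.0653; Cmin,ss = (984/196)·f/(1−f) ≈ 0.351 mg/L.
Regimen B: f = (1/2)^(39/47) ≈ 0.5626; Cmin,ss = (1948/196)·f/(1−f) ≈ 12.784 mg/L.
Difference ≈ 0.351 − 12.784 ≈ -12.433 mg/L.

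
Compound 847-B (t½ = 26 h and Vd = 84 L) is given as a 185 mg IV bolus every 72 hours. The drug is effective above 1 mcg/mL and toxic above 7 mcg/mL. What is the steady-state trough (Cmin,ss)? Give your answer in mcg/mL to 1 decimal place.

k = ln2/t½ = ln2/26 ≈ 0.026660 h⁻¹; fraction remaining f = e^(−kτ) = e^(−0.026660×72) ≈ 0.1467.
Accumulation ratio R = 1/(1 − f) ≈ 1/0.8533 ≈ 1.1719.
Single-dose peak C₀ = D/Vd = 185/84 ≈ 2.202 mcg/mL.
Steady-state peak Cmax,ss = C₀·R ≈ 2.202 × 1.1719 ≈ 2.581 mcg/mL.
One interval later, Cmin,ss = Cmax,ss·e^(−kτ) ≈ 2.581 × 0.1467 ≈ 0.379 mcg/mL.
Trough 0.4 mcg/mL vs MEC 1 mcg/mL: subtherapeutic.

0.4 mcg/mL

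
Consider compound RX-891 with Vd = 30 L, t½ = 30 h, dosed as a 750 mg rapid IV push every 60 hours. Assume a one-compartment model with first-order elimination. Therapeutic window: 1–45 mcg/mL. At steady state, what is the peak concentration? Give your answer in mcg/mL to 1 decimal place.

The dosing interval is 2 half-lives, so f = 2^(−2) = 0.25.
Accumulation ratio R = 1/(1 − f) = 1/0.75 = 4/3.
Single-dose peak C₀ = D/Vd = 750/30 = 25 mcg/mL.
Steady-state peak Cmax,ss = C₀·R = 25 × 4/3 ≈ 33.333 mcg/mL.
Peak 33.3 mcg/mL vs MTC 45 mcg/mL: below toxic threshold.

33.3 mcg/mL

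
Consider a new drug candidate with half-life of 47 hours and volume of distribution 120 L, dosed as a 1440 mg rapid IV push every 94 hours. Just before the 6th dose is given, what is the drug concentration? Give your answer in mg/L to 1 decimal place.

f = (1/2)^(τ/t½) = (1/2)^(94/47) ≈ 0.2500.
C₀ = D/Vd = 1440/120 ≈ 12.000 mg/L.
Before the 6th dose, 5 doses have been given. Superposition: Cmin = C₀·(f + f² + … + f^5).
≈ 12.000 × (0.2500 + 0.0625 + 0.0156 + 0.0039 + 0.0010) ≈ 12.000 × 0.3330 ≈ 3.996 mg/L.

4.0 mg/L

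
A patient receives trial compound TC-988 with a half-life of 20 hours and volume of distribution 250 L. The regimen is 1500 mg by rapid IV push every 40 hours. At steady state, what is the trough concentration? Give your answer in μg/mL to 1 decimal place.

2.0 μg/mL

The dosing interval is 2 half-lives, so f = 2^(−2) = 0.25.
At steady state, R = 1/(1 − 0.25) = 4/3.
Single-dose peak C₀ = D/Vd = 1500/250 = 6 μg/mL.
Steady-state peak Cmax,ss = C₀·R = 6 × 4/3 ≈ 8.000 μg/mL.
Steady-state trough Cmin,ss = Cmax,ss·f ≈ 8.000 × 0.25 ≈ 2.000 μg/mL.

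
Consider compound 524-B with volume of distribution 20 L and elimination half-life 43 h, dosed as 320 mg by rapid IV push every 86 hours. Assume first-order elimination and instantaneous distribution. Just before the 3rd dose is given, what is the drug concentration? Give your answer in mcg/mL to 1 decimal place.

f = (1/2)^(τ/t½) = (1/2)^(86/43) ≈ 0.2500.
C₀ = D/Vd = 320/20 ≈ 16.000 mcg/mL.
Before the 3rd dose, 2 doses have been given. Superposition: Cmin = C₀·(f + f²).
≈ 16.000 × (0.2500 + 0.0625) ≈ 16.000 × 0.3125 ≈ 5.000 mcg/mL.

5.0 mcg/mL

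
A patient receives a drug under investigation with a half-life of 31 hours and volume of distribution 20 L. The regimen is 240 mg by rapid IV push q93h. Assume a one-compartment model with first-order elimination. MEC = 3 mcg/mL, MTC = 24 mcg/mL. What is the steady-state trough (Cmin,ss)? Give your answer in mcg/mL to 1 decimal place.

1.7 mcg/mL

The dosing interval is 3 half-lives, so f = 2^(−3) = 0.125.
At steady state, R = 1/(1 − 0.125) = 8/7.
Single-dose peak C₀ = D/Vd = 240/20 = 12 mcg/mL.
Steady-state peak Cmax,ss = C₀·R = 12 × 8/7 ≈ 13.714 mcg/mL.
Steady-state trough Cmin,ss = Cmax,ss·f ≈ 13.714 × 0.125 ≈ 1.714 mcg/mL.
Trough 1.7 mcg/mL vs MEC 3 mcg/mL: subtherapeutic.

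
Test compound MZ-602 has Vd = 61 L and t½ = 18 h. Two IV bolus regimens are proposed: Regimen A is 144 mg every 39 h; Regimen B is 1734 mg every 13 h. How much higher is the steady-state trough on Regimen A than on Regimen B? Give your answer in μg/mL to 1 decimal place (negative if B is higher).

Regimen A: f = (1/2)^(39/18) ≈ 0.2227; Cmin,ss = (144/61)·f/(1−f) ≈ 0.676 μg/mL.
Regimen B: f = (1/2)^(13/18) ≈ 0.6062; Cmin,ss = (1734/61)·f/(1−f) ≈ 43.758 μg/mL.
Difference ≈ 0.676 − 43.758 ≈ -43.082 μg/mL.

-43.1 μg/mL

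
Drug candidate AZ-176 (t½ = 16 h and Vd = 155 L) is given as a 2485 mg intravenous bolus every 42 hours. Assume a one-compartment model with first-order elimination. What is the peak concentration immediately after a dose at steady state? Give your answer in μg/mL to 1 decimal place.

19.1 μg/mL

k = ln2/t½ = ln2/16 ≈ 0.043322 h⁻¹; fraction remaining f = e^(−kτ) = e^(−0.043322×42) ≈ 0.1621.
Accumulation ratio R = 1/(1 − f) ≈ 1/0.8379 ≈ 1.1935.
Single-dose peak C₀ = D/Vd = 2485/155 ≈ 16.032 μg/mL.
Steady-state peak Cmax,ss = C₀·R ≈ 16.032 × 1.1935 ≈ 19.134 μg/mL.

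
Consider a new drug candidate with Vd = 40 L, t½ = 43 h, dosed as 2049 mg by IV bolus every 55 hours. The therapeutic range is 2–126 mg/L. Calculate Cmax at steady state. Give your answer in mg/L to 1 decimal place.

87.1 mg/L

Over one 55-h interval, 55/43 ≈ 1.2791 half-lives elapse, leaving f ≈ 0.4121 of each dose.
Accumulation ratio R = 1/(1 − f) ≈ 1/0.5879 ≈ 1.7010.
Single-dose peak C₀ = D/Vd = 2049/40 ≈ 51.225 mg/L.
Cmax,ss = C₀/(1 − f) ≈ 51.225/0.5879 ≈ 87.132 mg/L.
Peak 87.1 mg/L vs MTC 126 mg/L: below toxic threshold.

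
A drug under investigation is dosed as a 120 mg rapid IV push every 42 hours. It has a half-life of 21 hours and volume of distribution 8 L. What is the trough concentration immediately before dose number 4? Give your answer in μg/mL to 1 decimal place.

f = (1/2)^(τ/t½) = (1/2)^(42/21) ≈ 0.2500.
C₀ = D/Vd = 120/8 ≈ 15.000 μg/mL.
Before the 4th dose, 3 doses have been given. Superposition: Cmin = C₀·(f + f² + … + f^3).
≈ 15.000 × (0.2500 + 0.0625 + 0.0156) ≈ 15.000 × 0.3281 ≈ 4.921 μg/mL.

4.9 μg/mL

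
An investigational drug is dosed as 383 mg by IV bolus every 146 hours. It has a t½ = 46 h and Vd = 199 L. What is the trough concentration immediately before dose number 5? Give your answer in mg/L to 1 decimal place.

f = (1/2)^(τ/t½) = (1/2)^(146/46) ≈ 0.1108.
C₀ = D/Vd = 383/199 ≈ 1.925 mg/L.
Before the 5th dose, 4 doses have been given. Superposition: Cmin = C₀·(f + f² + … + f^4).
≈ 1.925 × (0.1108 + 0.0123 + 0.0014 + 0.0002) ≈ 1.925 × 0.1247 ≈ 0.240 mg/L.

0.2 mg/L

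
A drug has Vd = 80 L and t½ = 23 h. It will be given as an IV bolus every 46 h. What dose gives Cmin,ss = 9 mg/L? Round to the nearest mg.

τ/t½ = 46/23 ≈ 2, so f = (1/2)^(46/23) ≈ 0.250000.
Cmin,ss = (D/Vd)·f/(1−f), so D = Cmin,ss·Vd·(1−f)/f.
D = 9 × 80 × (1−f)/f ≈ 9 × 80 × 3.00000 ≈ 2160.00 mg.

2160 mg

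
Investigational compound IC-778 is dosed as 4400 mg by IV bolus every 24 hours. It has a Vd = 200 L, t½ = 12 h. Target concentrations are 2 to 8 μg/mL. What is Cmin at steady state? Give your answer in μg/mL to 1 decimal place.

7.3 μg/mL

The dosing interval is 2 half-lives, so f = 2^(−2) = 0.25.
At steady state, R = 1/(1 − 0.25) = 4/3.
Single-dose peak C₀ = D/Vd = 4400/200 = 22 μg/mL.
Steady-state peak Cmax,ss = C₀·R = 22 × 4/3 ≈ 29.333 μg/mL.
Steady-state trough Cmin,ss = Cmax,ss·f ≈ 29.333 × 0.25 ≈ 7.333 μg/mL.
Trough 7.3 μg/mL vs MEC 2 μg/mL: adequate.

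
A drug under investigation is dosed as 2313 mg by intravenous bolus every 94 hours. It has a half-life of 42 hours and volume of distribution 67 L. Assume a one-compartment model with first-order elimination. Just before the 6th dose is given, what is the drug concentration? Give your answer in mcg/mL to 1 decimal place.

9.3 mcg/mL

f = (1/2)^(τ/t½) = (1/2)^(94/42) ≈ 0.2120.
C₀ = D/Vd = 2313/67 ≈ 34.522 mcg/mL.
Before the 6th dose, 5 doses have been given. Superposition: Cmin = C₀·(f + f² + … + f^5).
≈ 34.522 × (0.2120 + 0.0449 + 0.0095 + 0.0020 + 0.0004) ≈ 34.522 × 0.2688 ≈ 9.280 mcg/mL.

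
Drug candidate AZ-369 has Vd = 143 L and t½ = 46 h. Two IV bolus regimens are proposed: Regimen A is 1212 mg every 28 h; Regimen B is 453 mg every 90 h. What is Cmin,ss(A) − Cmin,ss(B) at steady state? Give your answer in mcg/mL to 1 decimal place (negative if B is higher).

Regimen A: f = (1/2)^(28/46) ≈ 0.6558; Cmin,ss = (1212/143)·f/(1−f) ≈ 16.148 mcg/mL.
Regimen B: f = (1/2)^(90/46) ≈ 0.2576; Cmin,ss = (453/143)·f/(1−f) ≈ 1.099 mcg/mL.
Difference ≈ 16.148 − 1.099 ≈ 15.049 mcg/mL.

15.0 mcg/mL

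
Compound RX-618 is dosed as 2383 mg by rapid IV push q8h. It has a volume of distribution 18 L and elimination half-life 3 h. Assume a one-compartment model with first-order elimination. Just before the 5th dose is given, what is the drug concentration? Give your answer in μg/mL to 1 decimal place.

f = (1/2)^(τ/t½) = (1/2)^(8/3) ≈ 0.1575.
C₀ = D/Vd = 2383/18 ≈ 132.389 μg/mL.
Before the 5th dose, 4 doses have been given. Superposition: Cmin = C₀·(f + f² + … + f^4).
≈ 132.389 × (0.1575 + 0.0248 + 0.0039 + 0.0006) ≈ 132.389 × 0.1868 ≈ 24.730 μg/mL.

24.7 μg/mL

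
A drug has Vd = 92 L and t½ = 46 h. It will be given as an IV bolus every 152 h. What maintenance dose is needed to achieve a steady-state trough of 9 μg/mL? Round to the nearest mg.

7352 mg

τ/t½ = 152/46 ≈ 3.3043, so f = (1/2)^(152/46) ≈ 0.101226.
Cmin,ss = (D/Vd)·f/(1−f), so D = Cmin,ss·Vd·(1−f)/f.
D = 9 × 92 × (1−f)/f ≈ 9 × 92 × 8.87888 ≈ 7351.71 mg.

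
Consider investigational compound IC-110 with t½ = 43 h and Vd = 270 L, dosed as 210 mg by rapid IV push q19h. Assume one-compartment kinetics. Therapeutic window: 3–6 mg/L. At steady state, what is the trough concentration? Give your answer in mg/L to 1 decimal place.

2.2 mg/L

k = ln2/t½ = ln2/43 ≈ 0.016120 h⁻¹; fraction remaining f = e^(−kτ) = e^(−0.016120×19) ≈ 0.7362.
Single-dose peak C₀ = D/Vd = 210/270 ≈ 0.778 mg/L.
Steady-state trough Cmin,ss = C₀·f/(1−f) ≈ 0.778 × 0.7362/0.2638 ≈ 2.171 mg/L.
Trough 2.2 mg/L vs MEC 3 mg/L: subtherapeutic.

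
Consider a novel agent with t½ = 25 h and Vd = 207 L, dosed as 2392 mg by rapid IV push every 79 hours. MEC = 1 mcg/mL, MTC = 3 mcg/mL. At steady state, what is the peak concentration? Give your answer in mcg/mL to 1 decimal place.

13.0 mcg/mL

k = ln2/t½ = ln2/25 ≈ 0.027726 h⁻¹; fraction remaining f = e^(−kτ) = e^(−0.027726×79) ≈ 0.1119.
Accumulation ratio R = 1/(1 − f) ≈ 1/0.8881 ≈ 1.1260.
Each bolus raises the concentration by D/Vd = 2392/207 ≈ 11.556 mcg/mL.
Steady-state peak Cmax,ss = C₀·R ≈ 11.556 × 1.1260 ≈ 13.012 mcg/mL.
Peak 13.0 mcg/mL vs MTC 3 mcg/mL: exceeds toxic threshold.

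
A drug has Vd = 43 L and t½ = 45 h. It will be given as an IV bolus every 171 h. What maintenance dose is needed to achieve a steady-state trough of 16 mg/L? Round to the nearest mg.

8895 mg

τ/t½ = 171/45 ≈ 3.8, so f = (1/2)^(171/45) ≈ 0.071794.
Cmin,ss = (D/Vd)·f/(1−f), so D = Cmin,ss·Vd·(1−f)/f.
D = 16 × 43 × (1−f)/f ≈ 16 × 43 × 12.92874 ≈ 8894.97 mg.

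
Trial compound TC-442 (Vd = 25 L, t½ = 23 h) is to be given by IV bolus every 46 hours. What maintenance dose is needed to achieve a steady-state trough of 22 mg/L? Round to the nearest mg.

1650 mg

τ/t½ = 46/23 ≈ 2, so f = (1/2)^(46/23) ≈ 0.250000.
Cmin,ss = (D/Vd)·f/(1−f), so D = Cmin,ss·Vd·(1−f)/f.
D = 22 × 25 × (1−f)/f ≈ 22 × 25 × 3.00000 ≈ 1650.00 mg.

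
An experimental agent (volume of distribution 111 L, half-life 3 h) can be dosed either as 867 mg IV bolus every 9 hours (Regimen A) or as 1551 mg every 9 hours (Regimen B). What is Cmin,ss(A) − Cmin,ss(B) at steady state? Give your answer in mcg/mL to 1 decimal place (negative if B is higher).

-0.9 mcg/mL

Regimen A: f = (1/2)^(9/3) ≈ 0.1250; Cmin,ss = (867/111)·f/(1−f) ≈ 1.116 mcg/mL.
Regimen B: f = (1/2)^(9/3) ≈ 0.1250; Cmin,ss = (1551/111)·f/(1−f) ≈ 1.996 mcg/mL.
Difference ≈ 1.116 − 1.996 ≈ -0.880 mcg/mL.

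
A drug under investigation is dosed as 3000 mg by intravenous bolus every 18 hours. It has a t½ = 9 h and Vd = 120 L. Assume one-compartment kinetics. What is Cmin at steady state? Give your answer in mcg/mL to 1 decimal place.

8.3 mcg/mL

The dosing interval is 2 half-lives, so f = 2^(−2) = 0.25.
At steady state, R = 1/(1 − 0.25) = 4/3.
Single-dose peak C₀ = D/Vd = 3000/120 = 25 mcg/mL.
Steady-state peak Cmax,ss = C₀·R = 25 × 4/3 ≈ 33.333 mcg/mL.
Steady-state trough Cmin,ss = Cmax,ss·f ≈ 33.333 × 0.25 ≈ 8.333 mcg/mL.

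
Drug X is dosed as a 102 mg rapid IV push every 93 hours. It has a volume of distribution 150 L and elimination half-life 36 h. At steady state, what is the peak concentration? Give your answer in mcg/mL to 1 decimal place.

τ/t½ = 93/36 ≈ 2.5833, so fraction remaining f = (1/2)^(93/36) ≈ 0.1669.
At steady state, accumulation factor R = 1/(1 − e^(−kτ)) ≈ 1.2003.
Single-dose peak C₀ = D/Vd = 102/150 ≈ 0.680 mcg/mL.
Steady-state peak Cmax,ss = C₀·R ≈ 0.680 × 1.2003 ≈ 0.816 mcg/mL.

0.8 mcg/mL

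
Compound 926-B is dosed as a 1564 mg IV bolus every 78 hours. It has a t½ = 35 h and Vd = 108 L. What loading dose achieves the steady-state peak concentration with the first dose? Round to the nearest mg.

1988 mg

f = (1/2)^(78/35) ≈ 0.213370; accumulation ratio R = 1/(1−f) ≈ 1.27125.
Loading dose to hit Cmax,ss on first dose: D_load = D_maint·R ≈ 1564 × 1.27125 ≈ 1988.23 mg.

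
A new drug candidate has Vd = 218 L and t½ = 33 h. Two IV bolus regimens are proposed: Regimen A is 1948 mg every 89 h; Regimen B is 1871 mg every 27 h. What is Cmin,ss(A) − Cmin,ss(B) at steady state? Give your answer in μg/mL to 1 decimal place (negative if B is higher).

Regimen A: f = (1/2)^(89/33) ≈ 0.1542; Cmin,ss = (1948/218)·f/(1−f) ≈ 1.629 μg/mL.
Regimen B: f = (1/2)^(27/33) ≈ 0.5672; Cmin,ss = (1871/218)·f/(1−f) ≈ 11.248 μg/mL.
Difference ≈ 1.629 − 11.248 ≈ -9.619 μg/mL.

-9.6 μg/mL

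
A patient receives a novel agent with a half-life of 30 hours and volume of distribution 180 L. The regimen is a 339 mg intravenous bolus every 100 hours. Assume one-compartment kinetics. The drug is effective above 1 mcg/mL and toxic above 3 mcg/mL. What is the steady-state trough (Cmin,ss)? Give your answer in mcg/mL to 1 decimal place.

k = ln2/t½ = ln2/30 ≈ 0.023105 h⁻¹; fraction remaining f = e^(−kτ) = e^(−0.023105×100) ≈ 0.0992.
At steady state, accumulation factor R = 1/(1 − e^(−kτ)) ≈ 1.1101.
Each bolus raises the concentration by D/Vd = 339/180 ≈ 1.883 mcg/mL.
Cmax,ss = C₀/(1 − f) ≈ 1.883/0.9008 ≈ 2.090 mcg/mL.
One interval later, Cmin,ss = Cmax,ss·e^(−kτ) ≈ 2.090 × 0.0992 ≈ 0.207 mcg/mL.
Trough 0.2 mcg/mL vs MEC 1 mcg/mL: subtherapeutic.

0.2 mcg/mL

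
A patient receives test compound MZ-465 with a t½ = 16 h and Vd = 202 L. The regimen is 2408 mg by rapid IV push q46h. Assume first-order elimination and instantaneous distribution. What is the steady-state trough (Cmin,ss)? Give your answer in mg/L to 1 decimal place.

τ/t½ = 46/16 ≈ 2.875, so fraction remaining f = (1/2)^(46/16) ≈ 0.1363.
At steady state, accumulation factor R = 1/(1 − e^(−kτ)) ≈ 1.1578.
Single-dose peak C₀ = D/Vd = 2408/202 ≈ 11.921 mg/L.
Steady-state peak Cmax,ss = C₀·R ≈ 11.921 × 1.1578 ≈ 13.802 mg/L.
Steady-state trough Cmin,ss = Cmax,ss·f ≈ 13.802 × 0.1363 ≈ 1.881 mg/L.

1.9 mg/L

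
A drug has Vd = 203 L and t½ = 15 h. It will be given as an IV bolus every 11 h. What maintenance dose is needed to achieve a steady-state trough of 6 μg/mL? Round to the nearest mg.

807 mg

τ/t½ = 11/15 ≈ 0.73333, so f = (1/2)^(11/15) ≈ 0.601513.
Cmin,ss = (D/Vd)·f/(1−f), so D = Cmin,ss·Vd·(1−f)/f.
D = 6 × 203 × (1−f)/f ≈ 6 × 203 × 0.66247 ≈ 806.89 mg.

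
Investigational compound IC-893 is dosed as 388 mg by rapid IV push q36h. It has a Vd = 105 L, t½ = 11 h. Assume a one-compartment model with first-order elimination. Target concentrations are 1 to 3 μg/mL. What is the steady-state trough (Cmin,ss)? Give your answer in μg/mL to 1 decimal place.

0.4 μg/mL

k = ln2/t½ = ln2/11 ≈ 0.063013 h⁻¹; fraction remaining f = e^(−kτ) = e^(−0.063013×36) ≈ 0.1035.
At steady state, accumulation factor R = 1/(1 − e^(−kτ)) ≈ 1.1154.
Single-dose peak C₀ = D/Vd = 388/105 ≈ 3.695 μg/mL.
Steady-state peak Cmax,ss = C₀·R ≈ 3.695 × 1.1154 ≈ 4.121 μg/mL.
Steady-state trough Cmin,ss = Cmax,ss·f ≈ 4.121 × 0.1035 ≈ 0.427 μg/mL.
Trough 0.4 μg/mL vs MEC 1 μg/mL: subtherapeutic.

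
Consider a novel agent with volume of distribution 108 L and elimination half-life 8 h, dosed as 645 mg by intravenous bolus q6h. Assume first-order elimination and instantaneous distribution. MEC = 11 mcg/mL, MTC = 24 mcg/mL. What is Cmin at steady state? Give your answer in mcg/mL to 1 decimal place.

k = ln2/t½ = ln2/8 ≈ 0.086643 h⁻¹; fraction remaining f = e^(−kτ) = e^(−0.086643×6) ≈ 0.5946.
Accumulation ratio R = 1/(1 − f) ≈ 1/0.4054 ≈ 2.4667.
Single-dose peak C₀ = D/Vd = 645/108 ≈ 5.972 mcg/mL.
Cmax,ss = C₀/(1 − f) ≈ 5.972/0.4054 ≈ 14.731 mcg/mL.
One interval later, Cmin,ss = Cmax,ss·e^(−kτ) ≈ 14.731 × 0.5946 ≈ 8.759 mcg/mL.
Trough 8.8 mcg/mL vs MEC 11 mcg/mL: subtherapeutic.

8.8 mcg/mL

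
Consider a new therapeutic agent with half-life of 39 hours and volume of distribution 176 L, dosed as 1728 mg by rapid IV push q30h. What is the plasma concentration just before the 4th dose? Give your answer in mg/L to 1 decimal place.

f = (1/2)^(τ/t½) = (1/2)^(30/39) ≈ 0.5867.
C₀ = D/Vd = 1728/176 ≈ 9.818 mg/L.
Before the 4th dose, 3 doses have been given. Superposition: Cmin = C₀·(f + f² + … + f^3).
≈ 9.818 × (0.5867 + 0.3442 + 0.2020) ≈ 9.818 × 1.1329 ≈ 11.123 mg/L.

11.1 mg/L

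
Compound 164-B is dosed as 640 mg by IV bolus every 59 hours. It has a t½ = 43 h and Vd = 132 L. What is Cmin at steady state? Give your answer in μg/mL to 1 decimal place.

3.1 μg/mL

k = ln2/t½ = ln2/43 ≈ 0.016120 h⁻¹; fraction remaining f = e^(−kτ) = e^(−0.016120×59) ≈ 0.3863.
At steady state, accumulation factor R = 1/(1 − e^(−kτ)) ≈ 1.6295.
Single-dose peak C₀ = D/Vd = 640/132 ≈ 4.848 μg/mL.
Steady-state peak Cmax,ss = C₀·R ≈ 4.848 × 1.6295 ≈ 7.900 μg/mL.
One interval later, Cmin,ss = Cmax,ss·e^(−kτ) ≈ 7.900 × 0.3863 ≈ 3.052 μg/mL.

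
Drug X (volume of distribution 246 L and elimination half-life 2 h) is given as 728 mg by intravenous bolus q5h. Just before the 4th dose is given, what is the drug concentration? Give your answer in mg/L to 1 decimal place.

f = (1/2)^(τ/t½) = (1/2)^(5/2) ≈ 0.1768.
C₀ = D/Vd = 728/246 ≈ 2.959 mg/L.
Before the 4th dose, 3 doses have been given. Superposition: Cmin = C₀·(f + f² + … + f^3).
≈ 2.959 × (0.1768 + 0.0313 + 0.0055) ≈ 2.959 × 0.2136 ≈ 0.632 mg/L.

0.6 mg/L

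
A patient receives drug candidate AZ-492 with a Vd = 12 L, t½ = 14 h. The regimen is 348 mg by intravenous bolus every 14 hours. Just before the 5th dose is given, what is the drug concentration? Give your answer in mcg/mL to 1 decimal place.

27.2 mcg/mL

f = (1/2)^(τ/t½) = (1/2)^(14/14) ≈ 0.5000.
C₀ = D/Vd = 348/12 ≈ 29.000 mcg/mL.
Before the 5th dose, 4 doses have been given. Superposition: Cmin = C₀·(f + f² + … + f^4).
≈ 29.000 × (0.5000 + 0.2500 + 0.1250 + 0.0625) ≈ 29.000 × 0.9375 ≈ 27.188 mcg/mL.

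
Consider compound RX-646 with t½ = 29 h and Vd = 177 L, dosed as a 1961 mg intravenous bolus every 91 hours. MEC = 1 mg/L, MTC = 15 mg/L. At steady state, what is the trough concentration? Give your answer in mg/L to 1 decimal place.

k = ln2/t½ = ln2/29 ≈ 0.023902 h⁻¹; fraction remaining f = e^(−kτ) = e^(−0.023902×91) ≈ 0.1136.
Each bolus raises the concentration by D/Vd = 1961/177 ≈ 11.079 mg/L.
Steady-state trough Cmin,ss = C₀·f/(1−f) ≈ 11.079 × 0.1136/0.8864 ≈ 1.420 mg/L.
Trough 1.4 mg/L vs MEC 1 mg/L: adequate.

1.4 mg/L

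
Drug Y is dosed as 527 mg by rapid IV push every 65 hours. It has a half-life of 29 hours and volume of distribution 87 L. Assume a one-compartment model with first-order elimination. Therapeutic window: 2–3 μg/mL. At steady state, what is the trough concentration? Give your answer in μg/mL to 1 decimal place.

1.6 μg/mL

Over one 65-h interval, 65/29 ≈ 2.2414 half-lives elapse, leaving f ≈ 0.2115 of each dose.
Each bolus raises the concentration by D/Vd = 527/87 ≈ 6.057 μg/mL.
Steady-state trough Cmin,ss = C₀·f/(1−f) ≈ 6.057 × 0.2115/0.7885 ≈ 1.625 μg/mL.
Trough 1.6 μg/mL vs MEC 2 μg/mL: subtherapeutic.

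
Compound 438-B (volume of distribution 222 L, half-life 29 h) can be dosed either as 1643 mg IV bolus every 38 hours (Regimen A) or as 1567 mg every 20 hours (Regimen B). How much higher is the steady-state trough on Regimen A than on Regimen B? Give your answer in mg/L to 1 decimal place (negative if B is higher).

-6.5 mg/L

Regimen A: f = (1/2)^(38/29) ≈ 0.4032; Cmin,ss = (1643/222)·f/(1−f) ≈ 5.000 mg/L.
Regimen B: f = (1/2)^(20/29) ≈ 0.6200; Cmin,ss = (1567/222)·f/(1−f) ≈ 11.517 mg/L.
Difference ≈ 5.000 − 11.517 ≈ -6.517 mg/L.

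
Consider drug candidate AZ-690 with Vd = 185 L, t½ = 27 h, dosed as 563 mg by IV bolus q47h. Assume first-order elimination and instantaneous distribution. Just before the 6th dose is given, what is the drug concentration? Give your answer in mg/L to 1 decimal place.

f = (1/2)^(τ/t½) = (1/2)^(47/27) ≈ 0.2992.
C₀ = D/Vd = 563/185 ≈ 3.043 mg/L.
Before the 6th dose, 5 doses have been given. Superposition: Cmin = C₀·(f + f² + … + f^5).
≈ 3.043 × (0.2992 + 0.0895 + 0.0268 + 0.0080 + 0.0024) ≈ 3.043 × 0.4259 ≈ 1.296 mg/L.

1.3 mg/L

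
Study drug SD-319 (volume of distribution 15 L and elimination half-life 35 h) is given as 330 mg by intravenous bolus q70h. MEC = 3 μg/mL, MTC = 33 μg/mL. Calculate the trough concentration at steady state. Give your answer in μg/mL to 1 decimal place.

7.3 μg/mL

The dosing interval is 2 half-lives, so f = 2^(−2) = 0.25.
At steady state, R = 1/(1 − 0.25) = 4/3.
Single-dose peak C₀ = D/Vd = 330/15 = 22 μg/mL.
Steady-state peak Cmax,ss = C₀·R = 22 × 4/3 ≈ 29.333 μg/mL.
Steady-state trough Cmin,ss = Cmax,ss·f ≈ 29.333 × 0.25 ≈ 7.333 μg/mL.
Trough 7.3 μg/mL vs MEC 3 μg/mL: adequate.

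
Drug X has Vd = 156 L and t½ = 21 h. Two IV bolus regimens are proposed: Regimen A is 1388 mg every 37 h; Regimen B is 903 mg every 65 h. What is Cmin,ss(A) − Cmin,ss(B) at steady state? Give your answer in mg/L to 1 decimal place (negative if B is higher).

Regimen A: f = (1/2)^(37/21) ≈ 0.2949; Cmin,ss = (1388/156)·f/(1−f) ≈ 3.721 mg/L.
Regimen B: f = (1/2)^(65/21) ≈ 0.1170; Cmin,ss = (903/156)·f/(1−f) ≈ 0.767 mg/L.
Difference ≈ 3.721 − 0.767 ≈ 2.954 mg/L.

3.0 mg/L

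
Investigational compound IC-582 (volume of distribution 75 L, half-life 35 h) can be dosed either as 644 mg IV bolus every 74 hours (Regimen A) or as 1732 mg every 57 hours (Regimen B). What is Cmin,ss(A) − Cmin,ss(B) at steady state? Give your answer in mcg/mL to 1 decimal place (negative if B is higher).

Regimen A: f = (1/2)^(74/35) ≈ 0.2310; Cmin,ss = (644/75)·f/(1−f) ≈ 2.579 mcg/mL.
Regimen B: f = (1/2)^(57/35) ≈ 0.3234; Cmin,ss = (1732/75)·f/(1−f) ≈ 11.038 mcg/mL.
Difference ≈ 2.579 − 11.038 ≈ -8.459 mcg/mL.

-8.5 mcg/mL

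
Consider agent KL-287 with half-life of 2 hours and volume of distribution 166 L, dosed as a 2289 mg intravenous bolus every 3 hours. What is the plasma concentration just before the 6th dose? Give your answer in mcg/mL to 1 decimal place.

7.5 mcg/mL

f = (1/2)^(τ/t½) = (1/2)^(3/2) ≈ 0.3536.
C₀ = D/Vd = 2289/166 ≈ 13.789 mcg/mL.
Before the 6th dose, 5 doses have been given. Superposition: Cmin = C₀·(f + f² + … + f^5).
≈ 13.789 × (0.3536 + 0.1250 + 0.0442 + 0.0156 + 0.0055) ≈ 13.789 × 0.5439 ≈ 7.500 mcg/mL.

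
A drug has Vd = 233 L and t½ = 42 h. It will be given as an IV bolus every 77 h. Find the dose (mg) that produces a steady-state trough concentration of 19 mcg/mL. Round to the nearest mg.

τ/t½ = 77/42 ≈ 1.8333, so f = (1/2)^(77/42) ≈ 0.280616.
Cmin,ss = (D/Vd)·f/(1−f), so D = Cmin,ss·Vd·(1−f)/f.
D = 19 × 233 × (1−f)/f ≈ 19 × 233 × 2.56359 ≈ 11349.01 mg.

11349 mg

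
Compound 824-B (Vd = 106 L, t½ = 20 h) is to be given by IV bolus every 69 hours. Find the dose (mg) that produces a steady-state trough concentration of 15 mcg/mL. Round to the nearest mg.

τ/t½ = 69/20 ≈ 3.45, so f = (1/2)^(69/20) ≈ 0.091505.
Cmin,ss = (D/Vd)·f/(1−f), so D = Cmin,ss·Vd·(1−f)/f.
D = 15 × 106 × (1−f)/f ≈ 15 × 106 × 9.92836 ≈ 15786.09 mg.

15786 mg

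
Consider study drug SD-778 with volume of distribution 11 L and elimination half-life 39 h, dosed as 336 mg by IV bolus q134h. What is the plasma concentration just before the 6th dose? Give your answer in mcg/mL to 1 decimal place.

3.1 mcg/mL

f = (1/2)^(τ/t½) = (1/2)^(134/39) ≈ 0.0924.
C₀ = D/Vd = 336/11 ≈ 30.545 mcg/mL.
Before the 6th dose, 5 doses have been given. Superposition: Cmin = C₀·(f + f² + … + f^5).
≈ 30.545 × (0.0924 + 0.0085 + 0.0008 + 0.0001 + 0.0000) ≈ 30.545 × 0.1018 ≈ 3.109 mcg/mL.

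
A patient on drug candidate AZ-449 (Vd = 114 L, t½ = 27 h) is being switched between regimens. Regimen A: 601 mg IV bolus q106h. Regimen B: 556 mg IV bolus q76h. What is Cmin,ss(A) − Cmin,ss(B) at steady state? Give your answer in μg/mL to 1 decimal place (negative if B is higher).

-0.4 μg/mL

Regimen A: f = (1/2)^(106/27) ≈ 0.0658; Cmin,ss = (601/114)·f/(1−f) ≈ 0.371 μg/mL.
Regimen B: f = (1/2)^(76/27) ≈ 0.1421; Cmin,ss = (556/114)·f/(1−f) ≈ 0.808 μg/mL.
Difference ≈ 0.371 − 0.808 ≈ -0.437 μg/mL.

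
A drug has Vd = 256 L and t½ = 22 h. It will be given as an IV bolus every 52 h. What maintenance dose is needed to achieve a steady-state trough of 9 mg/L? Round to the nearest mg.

9554 mg

τ/t½ = 52/22 ≈ 2.3636, so f = (1/2)^(52/22) ≈ 0.194301.
Cmin,ss = (D/Vd)·f/(1−f), so D = Cmin,ss·Vd·(1−f)/f.
D = 9 × 256 × (1−f)/f ≈ 9 × 256 × 4.14665 ≈ 9553.88 mg.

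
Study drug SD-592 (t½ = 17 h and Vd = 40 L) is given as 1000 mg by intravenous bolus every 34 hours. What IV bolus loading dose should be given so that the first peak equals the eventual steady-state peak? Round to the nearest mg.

1333 mg

f = (1/2)^(34/17) ≈ 0.250000; accumulation ratio R = 1/(1−f) ≈ 1.33333.
Loading dose to hit Cmax,ss on first dose: D_load = D_maint·R ≈ 1000 × 1.33333 ≈ 1333.33 mg.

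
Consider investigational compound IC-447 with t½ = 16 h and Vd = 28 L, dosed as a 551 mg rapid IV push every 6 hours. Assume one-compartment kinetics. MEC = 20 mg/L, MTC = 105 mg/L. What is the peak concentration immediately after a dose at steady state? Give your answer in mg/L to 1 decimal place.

86.0 mg/L

Over one 6-h interval, 6/16 ≈ 0.375 half-lives elapse, leaving f ≈ 0.7711 of each dose.
Accumulation ratio R = 1/(1 − f) ≈ 1/0.2289 ≈ 4.3687.
Single-dose peak C₀ = D/Vd = 551/28 ≈ 19.679 mg/L.
Steady-state peak Cmax,ss = C₀·R ≈ 19.679 × 4.3687 ≈ 85.972 mg/L.
Peak 86.0 mg/L vs MTC 105 mg/L: below toxic threshold.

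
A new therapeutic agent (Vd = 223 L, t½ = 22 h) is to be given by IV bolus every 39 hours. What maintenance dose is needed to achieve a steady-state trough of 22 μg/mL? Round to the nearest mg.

τ/t½ = 39/22 ≈ 1.7727, so f = (1/2)^(39/22) ≈ 0.292655.
Cmin,ss = (D/Vd)·f/(1−f), so D = Cmin,ss·Vd·(1−f)/f.
D = 22 × 223 × (1−f)/f ≈ 22 × 223 × 2.41699 ≈ 11857.75 mg.

11858 mg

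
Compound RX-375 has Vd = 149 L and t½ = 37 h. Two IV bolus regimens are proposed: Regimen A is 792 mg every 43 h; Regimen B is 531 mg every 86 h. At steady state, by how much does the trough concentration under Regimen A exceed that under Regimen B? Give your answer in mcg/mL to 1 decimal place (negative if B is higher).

3.4 mcg/mL

Regimen A: f = (1/2)^(43/37) ≈ 0.4468; Cmin,ss = (792/149)·f/(1−f) ≈ 4.293 mcg/mL.
Regimen B: f = (1/2)^(86/37) ≈ 0.1997; Cmin,ss = (531/149)·f/(1−f) ≈ 0.889 mcg/mL.
Difference ≈ 4.293 − 0.889 ≈ 3.404 mcg/mL.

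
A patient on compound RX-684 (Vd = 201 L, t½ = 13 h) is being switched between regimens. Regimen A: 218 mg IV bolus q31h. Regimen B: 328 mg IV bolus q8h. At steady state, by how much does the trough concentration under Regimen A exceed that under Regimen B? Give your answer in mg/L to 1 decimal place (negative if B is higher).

Regimen A: f = (1/2)^(31/13) ≈ 0.1915; Cmin,ss = (218/201)·f/(1−f) ≈ 0.257 mg/L.
Regimen B: f = (1/2)^(8/13) ≈ 0.6528; Cmin,ss = (328/201)·f/(1−f) ≈ 3.068 mg/L.
Difference ≈ 0.257 − 3.068 ≈ -2.811 mg/L.

-2.8 mg/L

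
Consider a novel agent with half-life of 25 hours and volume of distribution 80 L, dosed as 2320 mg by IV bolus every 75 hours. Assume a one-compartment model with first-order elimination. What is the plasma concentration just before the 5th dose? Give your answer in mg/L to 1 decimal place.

4.1 mg/L

f = (1/2)^(τ/t½) = (1/2)^(75/25) ≈ 0.1250.
C₀ = D/Vd = 2320/80 ≈ 29.000 mg/L.
Before the 5th dose, 4 doses have been given. Superposition: Cmin = C₀·(f + f² + … + f^4).
≈ 29.000 × (0.1250 + 0.0156 + 0.0020 + 0.0002) ≈ 29.000 × 0.1428 ≈ 4.141 mg/L.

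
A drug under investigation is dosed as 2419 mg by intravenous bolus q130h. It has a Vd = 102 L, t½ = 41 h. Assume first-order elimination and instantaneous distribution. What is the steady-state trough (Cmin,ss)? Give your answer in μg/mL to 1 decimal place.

3.0 μg/mL

τ/t½ = 130/41 ≈ 3.1707, so fraction remaining f = (1/2)^(130/41) ≈ 0.1110.
Accumulation ratio R = 1/(1 − f) ≈ 1/0.8890 ≈ 1.1249.
Single-dose peak C₀ = D/Vd = 2419/102 ≈ 23.716 μg/mL.
Cmax,ss = C₀/(1 − f) ≈ 23.716/0.8890 ≈ 26.677 μg/mL.
Steady-state trough Cmin,ss = Cmax,ss·f ≈ 26.677 × 0.1110 ≈ 2.961 μg/mL.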